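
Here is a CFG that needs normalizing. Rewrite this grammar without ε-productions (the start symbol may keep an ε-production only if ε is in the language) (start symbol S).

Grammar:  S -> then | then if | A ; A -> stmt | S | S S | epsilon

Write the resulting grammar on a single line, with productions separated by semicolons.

Nullable nonterminals: {A, S}.
ε ∈ L(G) since S is nullable, so keep S → ε.

S -> then | then if | A | epsilon; A -> stmt | S | S S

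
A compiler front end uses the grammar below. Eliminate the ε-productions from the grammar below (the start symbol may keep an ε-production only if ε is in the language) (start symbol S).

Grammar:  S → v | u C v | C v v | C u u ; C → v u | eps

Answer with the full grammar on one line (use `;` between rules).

S → v | u C v | u v | C v v | v v | C u u | u u; C → v u

Nullable set = {C}.
ε ∉ L(G), so no ε-production is kept.
For each production, add variants omitting each subset of nullable occurrences: S → u C v gives u C v | u v. S → C v v gives C v v | v v. S → C u u gives C u u | u u.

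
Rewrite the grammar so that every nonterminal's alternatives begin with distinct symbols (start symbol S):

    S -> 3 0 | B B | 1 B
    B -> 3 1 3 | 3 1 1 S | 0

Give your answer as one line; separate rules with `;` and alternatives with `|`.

B has alternatives sharing prefix '3 1': factor to B → 3 1 B' with B' → 3 | 1 S.

S -> 3 0 | B B | 1 B; B -> 0 | 3 1 B'; B' -> 3 | 1 S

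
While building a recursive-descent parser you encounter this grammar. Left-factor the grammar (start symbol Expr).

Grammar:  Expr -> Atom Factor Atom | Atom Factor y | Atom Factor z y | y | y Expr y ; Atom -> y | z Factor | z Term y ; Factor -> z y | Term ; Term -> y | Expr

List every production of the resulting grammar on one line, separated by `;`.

Expr -> Atom Factor Expr1 | y Expr2; Atom -> y | z Atom1; Factor -> z y | Term; Term -> y | Expr; Expr1 -> Atom | y | z y; Expr2 -> ε | Expr y; Atom1 -> Factor | Term y

Expr has alternatives sharing prefix 'Atom Factor': factor to Expr → Atom Factor Expr1 with Expr1 → Atom | y | z y.
Expr has alternatives sharing prefix 'y': factor to Expr → y Expr2 with Expr2 → ε | Expr y.
Atom has alternatives sharing prefix 'z': factor to Atom → z Atom1 with Atom1 → Factor | Term y.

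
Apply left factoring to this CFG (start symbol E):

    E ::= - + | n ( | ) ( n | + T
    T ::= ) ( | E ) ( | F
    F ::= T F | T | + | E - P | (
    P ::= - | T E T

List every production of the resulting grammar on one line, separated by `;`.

E ::= - + | n ( | ) ( n | + T; T ::= ) ( | E ) ( | F; F ::= + | E - P | ( | T F'; P ::= - | T E T; F' ::= F | ε

F has alternatives sharing prefix 'T': factor to F → T F' with F' → F | ε.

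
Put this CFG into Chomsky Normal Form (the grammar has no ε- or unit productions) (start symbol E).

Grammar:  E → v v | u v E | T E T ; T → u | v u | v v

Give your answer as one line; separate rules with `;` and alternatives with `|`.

E → X1 X1 | X2 Y1 | T Y2; T → u | X1 X2 | X1 X1; X1 → v; X2 → u; Y1 → X1 E; Y2 → E T

Introduce a nonterminal for each terminal appearing in a rule of length ≥ 2: X1 → v, X2 → u.
Binarize each right-hand side of length ≥ 3 by chaining fresh nonterminals (Y1, Y2, …): affected rules were E → X2 X1 E; E → T E T.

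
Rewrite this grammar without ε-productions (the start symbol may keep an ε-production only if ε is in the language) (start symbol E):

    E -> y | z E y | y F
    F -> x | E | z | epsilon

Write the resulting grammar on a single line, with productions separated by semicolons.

E -> y | z E y | y F; F -> x | E | z

Nullable nonterminals: {F}.
ε ∉ L(G), so no ε-production is kept.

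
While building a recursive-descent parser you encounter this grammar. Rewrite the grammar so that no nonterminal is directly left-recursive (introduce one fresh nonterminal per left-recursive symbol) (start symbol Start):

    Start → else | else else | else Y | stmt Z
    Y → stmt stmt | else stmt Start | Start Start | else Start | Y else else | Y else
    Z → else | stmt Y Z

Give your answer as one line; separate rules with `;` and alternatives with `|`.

Directly left-recursive nonterminal: Y.
For Y: α = {else else, else}, β = {stmt stmt, else stmt Start, Start Start, else Start}. Rewrite as Y → β Y1 and Y1 → α Y1 | ε.

Start → else | else else | else Y | stmt Z; Y → stmt stmt Y1 | else stmt Start Y1 | Start Start Y1 | else Start Y1; Z → else | stmt Y Z; Y1 → else else Y1 | else Y1 | ε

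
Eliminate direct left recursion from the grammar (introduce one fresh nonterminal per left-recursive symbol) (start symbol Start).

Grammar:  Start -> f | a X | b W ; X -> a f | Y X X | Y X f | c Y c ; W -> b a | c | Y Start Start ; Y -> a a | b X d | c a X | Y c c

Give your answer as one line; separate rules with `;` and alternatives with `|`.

Start -> f | a X | b W; X -> a f | Y X X | Y X f | c Y c; W -> b a | c | Y Start Start; Y -> a a Y1 | b X d Y1 | c a X Y1; Y1 -> c c Y1 | ε

Directly left-recursive nonterminal: Y.
For Y: α = {c c}, β = {a a, b X d, c a X}. Rewrite as Y → β Y1 and Y1 → α Y1 | ε.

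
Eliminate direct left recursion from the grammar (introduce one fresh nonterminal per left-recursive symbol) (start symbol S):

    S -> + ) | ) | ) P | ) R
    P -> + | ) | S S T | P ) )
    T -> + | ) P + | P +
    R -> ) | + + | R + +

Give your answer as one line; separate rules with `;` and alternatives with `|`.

S -> + ) | ) | ) P | ) R; P -> + P' | ) P' | S S T P'; T -> + | ) P + | P +; R -> ) R' | + + R'; P' -> ) ) P' | epsilon; R' -> + + R' | epsilon

Left recursion appears on P, R.
For P: α = {) )}, β = {+, ), S S T}. Rewrite as P → β P' and P' → α P' | ε.
For R: α = {+ +}, β = {), + +}. Rewrite as R → β R' and R' → α R' | ε.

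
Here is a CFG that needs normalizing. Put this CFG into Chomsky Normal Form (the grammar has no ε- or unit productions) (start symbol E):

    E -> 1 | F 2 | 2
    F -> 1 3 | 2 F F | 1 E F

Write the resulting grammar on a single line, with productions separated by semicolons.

E -> 1 | F X1 | 2; F -> X2 X3 | X1 Y1 | X2 Y2; X1 -> 2; X2 -> 1; X3 -> 3; Y1 -> F F; Y2 -> E F

Introduce a nonterminal for each terminal appearing in a rule of length ≥ 2: X1 → 2, X2 → 1, X3 → 3.
Binarize each right-hand side of length ≥ 3 by chaining fresh nonterminals (Y1, Y2, …): affected rules were F → X1 F F; F → X2 E F.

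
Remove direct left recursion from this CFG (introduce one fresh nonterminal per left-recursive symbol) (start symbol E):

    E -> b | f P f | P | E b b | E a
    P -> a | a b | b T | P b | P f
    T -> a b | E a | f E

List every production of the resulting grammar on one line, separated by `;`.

E, P are directly left-recursive.
For E: α = {b b, a}, β = {b, f P f, P}. Rewrite as E → β E' and E' → α E' | ε.
For P: α = {b, f}, β = {a, a b, b T}. Rewrite as P → β P' and P' → α P' | ε.

E -> b E' | f P f E' | P E'; P -> a P' | a b P' | b T P'; T -> a b | E a | f E; E' -> b b E' | a E' | ε; P' -> b P' | f P' | ε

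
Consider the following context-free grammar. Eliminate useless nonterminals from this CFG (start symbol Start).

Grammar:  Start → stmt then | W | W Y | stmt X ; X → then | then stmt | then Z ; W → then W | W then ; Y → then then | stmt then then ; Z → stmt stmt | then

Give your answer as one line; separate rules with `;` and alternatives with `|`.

Generating nonterminals: {Start, X, Y, Z}.
Reachable from Start after that: {Start, X, Z}.
Removed useless symbols: {W, Y} and every production mentioning them.

Start → stmt then | stmt X; X → then | then stmt | then Z; Z → stmt stmt | then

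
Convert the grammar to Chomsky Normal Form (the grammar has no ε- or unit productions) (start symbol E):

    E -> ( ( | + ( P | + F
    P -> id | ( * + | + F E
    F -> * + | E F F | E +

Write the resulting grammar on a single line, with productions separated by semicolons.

Introduce a nonterminal for each terminal appearing in a rule of length ≥ 2: X1 → (, X2 → +, X3 → *.
Binarize each right-hand side of length ≥ 3 by chaining fresh nonterminals (Y1, Y2, …): affected rules were E → X2 X1 P; P → X1 X3 X2; P → X2 F E; F → E F F.

E -> X1 X1 | X2 Y1 | X2 F; P -> id | X1 Y2 | X2 Y3; F -> X3 X2 | E Y4 | E X2; X1 -> (; X2 -> +; X3 -> *; Y1 -> X1 P; Y2 -> X3 X2; Y3 -> F E; Y4 -> F F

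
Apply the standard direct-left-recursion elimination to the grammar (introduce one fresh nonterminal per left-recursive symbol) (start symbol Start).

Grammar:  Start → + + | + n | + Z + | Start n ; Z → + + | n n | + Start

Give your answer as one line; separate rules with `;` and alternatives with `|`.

Start → + + Start1 | + n Start1 | + Z + Start1; Z → + + | n n | + Start; Start1 → n Start1 | ε

Directly left-recursive nonterminal: Start.
For Start: α = {n}, β = {+ +, + n, + Z +}. Rewrite as Start → β Start1 and Start1 → α Start1 | ε.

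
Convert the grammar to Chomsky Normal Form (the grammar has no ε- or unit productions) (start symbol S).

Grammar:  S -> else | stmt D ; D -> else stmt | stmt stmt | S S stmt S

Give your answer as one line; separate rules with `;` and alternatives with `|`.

S -> else | X1 D; D -> X2 X1 | X1 X1 | S Y1; X1 -> stmt; X2 -> else; Y1 -> S Y2; Y2 -> X1 S

Introduce a nonterminal for each terminal appearing in a rule of length ≥ 2: X1 → stmt, X2 → else.
Binarize each right-hand side of length ≥ 3 by chaining fresh nonterminals (Y1, Y2, …): affected rules were D → S S X1 S.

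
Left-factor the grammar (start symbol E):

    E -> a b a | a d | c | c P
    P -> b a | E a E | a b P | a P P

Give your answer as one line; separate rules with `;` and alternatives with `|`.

E -> a E' | c E''; P -> b a | E a E | a P'; E' -> b a | d; E'' -> ε | P; P' -> b P | P P

E has alternatives sharing prefix 'a': factor to E → a E' with E' → b a | d.
E has alternatives sharing prefix 'c': factor to E → c E'' with E'' → ε | P.
P has alternatives sharing prefix 'a': factor to P → a P' with P' → b P | P P.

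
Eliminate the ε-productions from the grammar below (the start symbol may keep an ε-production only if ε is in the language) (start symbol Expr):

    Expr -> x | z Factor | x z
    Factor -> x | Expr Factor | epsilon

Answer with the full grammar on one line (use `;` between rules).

Expr -> x | z Factor | z | x z; Factor -> x | Expr Factor | Expr

The nullable symbols are {Factor}.
ε ∉ L(G), so no ε-production is kept.
For each production, add variants omitting each subset of nullable occurrences: Expr → z Factor gives z Factor | z. Factor → Expr Factor gives Expr Factor | Expr.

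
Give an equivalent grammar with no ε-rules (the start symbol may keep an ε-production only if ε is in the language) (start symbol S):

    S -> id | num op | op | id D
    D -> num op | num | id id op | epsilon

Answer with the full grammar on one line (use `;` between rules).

Nullable nonterminals: {D}.
ε ∉ L(G), so no ε-production is kept.

S -> id | num op | op | id D; D -> num op | num | id id op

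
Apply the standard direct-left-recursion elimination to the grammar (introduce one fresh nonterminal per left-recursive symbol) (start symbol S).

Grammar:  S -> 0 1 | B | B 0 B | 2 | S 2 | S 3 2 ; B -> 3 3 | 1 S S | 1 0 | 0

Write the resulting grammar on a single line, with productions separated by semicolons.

S -> 0 1 S' | B S' | B 0 B S' | 2 S'; B -> 3 3 | 1 S S | 1 0 | 0; S' -> 2 S' | 3 2 S' | ε

Left recursion appears on S.
For S: α = {2, 3 2}, β = {0 1, B, B 0 B, 2}. Rewrite as S → β S' and S' → α S' | ε.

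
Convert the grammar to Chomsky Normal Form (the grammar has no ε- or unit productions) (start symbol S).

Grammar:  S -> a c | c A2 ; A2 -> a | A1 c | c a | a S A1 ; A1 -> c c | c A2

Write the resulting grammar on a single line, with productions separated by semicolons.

S -> X1 X2 | X2 A2; A2 -> a | A1 X2 | X2 X1 | X1 Y1; A1 -> X2 X2 | X2 A2; X1 -> a; X2 -> c; Y1 -> S A1

Introduce a nonterminal for each terminal appearing in a rule of length ≥ 2: X1 → a, X2 → c.
Binarize each right-hand side of length ≥ 3 by chaining fresh nonterminals (Y1, Y2, …): affected rules were A2 → X1 S A1.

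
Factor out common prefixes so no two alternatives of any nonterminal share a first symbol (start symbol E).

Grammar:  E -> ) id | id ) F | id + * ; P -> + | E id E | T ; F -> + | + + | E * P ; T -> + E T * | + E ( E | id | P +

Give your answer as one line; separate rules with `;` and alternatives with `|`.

E has alternatives sharing prefix 'id': factor to E → id E' with E' → ) F | + *.
F has alternatives sharing prefix '+': factor to F → + F' with F' → ε | +.
T has alternatives sharing prefix '+ E': factor to T → + E T' with T' → T * | ( E.

E -> ) id | id E'; P -> + | E id E | T; F -> E * P | + F'; T -> id | P + | + E T'; E' -> ) F | + *; F' -> ε | +; T' -> T * | ( E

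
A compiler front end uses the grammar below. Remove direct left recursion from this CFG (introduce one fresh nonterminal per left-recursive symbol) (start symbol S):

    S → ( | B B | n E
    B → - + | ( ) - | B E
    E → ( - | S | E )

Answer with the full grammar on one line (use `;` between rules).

S → ( | B B | n E; B → - + B' | ( ) - B'; E → ( - E' | S E'; B' → E B' | ε; E' → ) E' | ε

Left recursion appears on B, E.
For B: α = {E}, β = {- +, ( ) -}. Rewrite as B → β B' and B' → α B' | ε.
For E: α = {)}, β = {( -, S}. Rewrite as E → β E' and E' → α E' | ε.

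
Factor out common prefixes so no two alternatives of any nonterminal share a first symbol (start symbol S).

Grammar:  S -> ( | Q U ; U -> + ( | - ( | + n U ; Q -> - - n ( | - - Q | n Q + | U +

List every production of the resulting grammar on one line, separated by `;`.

S -> ( | Q U; U -> - ( | + U'; Q -> n Q + | U + | - - Q'; U' -> ( | n U; Q' -> n ( | Q

U has alternatives sharing prefix '+': factor to U → + U' with U' → ( | n U.
Q has alternatives sharing prefix '- -': factor to Q → - - Q' with Q' → n ( | Q.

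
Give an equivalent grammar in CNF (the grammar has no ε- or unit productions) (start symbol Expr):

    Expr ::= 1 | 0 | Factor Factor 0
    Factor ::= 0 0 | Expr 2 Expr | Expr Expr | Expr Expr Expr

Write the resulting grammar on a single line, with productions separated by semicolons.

Expr ::= 1 | 0 | Factor Y1; Factor ::= X1 X1 | Expr Y2 | Expr Expr | Expr Y3; X1 ::= 0; X2 ::= 2; Y1 ::= Factor X1; Y2 ::= X2 Expr; Y3 ::= Expr Expr

Introduce a nonterminal for each terminal appearing in a rule of length ≥ 2: X1 → 0, X2 → 2.
Binarize each right-hand side of length ≥ 3 by chaining fresh nonterminals (Y1, Y2, …): affected rules were Expr → Factor Factor X1; Factor → Expr X2 Expr; Factor → Expr Expr Expr.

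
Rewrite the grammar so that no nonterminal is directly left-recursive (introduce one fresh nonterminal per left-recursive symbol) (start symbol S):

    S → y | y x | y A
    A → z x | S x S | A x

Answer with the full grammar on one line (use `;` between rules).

S → y | y x | y A; A → z x A' | S x S A'; A' → x A' | ε

Left recursion appears on A.
For A: α = {x}, β = {z x, S x S}. Rewrite as A → β A' and A' → α A' | ε.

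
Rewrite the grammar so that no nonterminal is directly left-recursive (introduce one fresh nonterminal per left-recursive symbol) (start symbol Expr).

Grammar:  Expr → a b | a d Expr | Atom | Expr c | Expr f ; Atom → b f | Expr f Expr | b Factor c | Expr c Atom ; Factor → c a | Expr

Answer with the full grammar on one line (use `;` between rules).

Expr → a b Expr1 | a d Expr Expr1 | Atom Expr1; Atom → b f | Expr f Expr | b Factor c | Expr c Atom; Factor → c a | Expr; Expr1 → c Expr1 | f Expr1 | ε

Expr is directly left-recursive.
For Expr: α = {c, f}, β = {a b, a d Expr, Atom}. Rewrite as Expr → β Expr1 and Expr1 → α Expr1 | ε.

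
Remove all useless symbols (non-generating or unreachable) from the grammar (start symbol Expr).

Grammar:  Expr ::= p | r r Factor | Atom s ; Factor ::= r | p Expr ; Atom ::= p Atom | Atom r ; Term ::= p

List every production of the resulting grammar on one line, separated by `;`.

Generating nonterminals: {Expr, Factor, Term}.
Reachable from Expr after that: {Expr, Factor}.
Removed useless symbols: {Atom, Term} and every production mentioning them.

Expr ::= p | r r Factor; Factor ::= r | p Expr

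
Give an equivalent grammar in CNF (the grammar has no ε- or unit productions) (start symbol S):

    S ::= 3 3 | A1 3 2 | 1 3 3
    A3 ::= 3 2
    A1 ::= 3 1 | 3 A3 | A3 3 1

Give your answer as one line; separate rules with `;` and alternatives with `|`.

Introduce a nonterminal for each terminal appearing in a rule of length ≥ 2: X1 → 3, X2 → 2, X3 → 1.
Binarize each right-hand side of length ≥ 3 by chaining fresh nonterminals (Y1, Y2, …): affected rules were S → A1 X1 X2; S → X3 X1 X1; A1 → A3 X1 X3.

S ::= X1 X1 | A1 Y1 | X3 Y2; A3 ::= X1 X2; A1 ::= X1 X3 | X1 A3 | A3 Y3; X1 ::= 3; X2 ::= 2; X3 ::= 1; Y1 ::= X1 X2; Y2 ::= X1 X1; Y3 ::= X1 X3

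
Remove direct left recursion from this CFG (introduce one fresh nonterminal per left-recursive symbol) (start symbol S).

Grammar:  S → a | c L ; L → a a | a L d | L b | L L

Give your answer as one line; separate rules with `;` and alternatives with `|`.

Left recursion appears on L.
For L: α = {b, L}, β = {a a, a L d}. Rewrite as L → β L' and L' → α L' | ε.

S → a | c L; L → a a L' | a L d L'; L' → b L' | L L' | ε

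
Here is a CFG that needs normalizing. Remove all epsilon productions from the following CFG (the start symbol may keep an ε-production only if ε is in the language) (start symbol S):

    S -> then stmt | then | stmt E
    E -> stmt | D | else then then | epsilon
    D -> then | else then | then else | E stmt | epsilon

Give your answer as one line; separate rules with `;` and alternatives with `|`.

S -> then stmt | then | stmt E | stmt; E -> stmt | D | else then then; D -> then | else then | then else | E stmt | stmt

Nullable nonterminals: {D, E}.
ε ∉ L(G), so no ε-production is kept.
Expand every rule over subsets of its nullable positions: S → stmt E gives stmt E | stmt. D → E stmt gives E stmt | stmt.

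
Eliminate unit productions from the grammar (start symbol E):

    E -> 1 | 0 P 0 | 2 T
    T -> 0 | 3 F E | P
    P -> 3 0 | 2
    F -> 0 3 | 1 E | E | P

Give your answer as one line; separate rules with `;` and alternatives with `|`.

E -> 1 | 0 P 0 | 2 T; T -> 3 0 | 2 | 0 | 3 F E; P -> 3 0 | 2; F -> 1 | 0 P 0 | 2 T | 0 3 | 1 E | 3 0 | 2

Unit pairs: F ⇒* {E, P}; T ⇒* {P}.
For every A with A ⇒* B via unit rules, add B's non-unit alternatives to A; then delete every rule of the form X → Y.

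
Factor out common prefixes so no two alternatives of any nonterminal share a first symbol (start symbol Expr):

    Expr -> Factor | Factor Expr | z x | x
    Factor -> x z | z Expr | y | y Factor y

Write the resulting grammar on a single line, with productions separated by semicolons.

Expr has alternatives sharing prefix 'Factor': factor to Expr → Factor Expr1 with Expr1 → ε | Expr.
Factor has alternatives sharing prefix 'y': factor to Factor → y Factor1 with Factor1 → ε | Factor y.

Expr -> z x | x | Factor Expr1; Factor -> x z | z Expr | y Factor1; Expr1 -> epsilon | Expr; Factor1 -> epsilon | Factor y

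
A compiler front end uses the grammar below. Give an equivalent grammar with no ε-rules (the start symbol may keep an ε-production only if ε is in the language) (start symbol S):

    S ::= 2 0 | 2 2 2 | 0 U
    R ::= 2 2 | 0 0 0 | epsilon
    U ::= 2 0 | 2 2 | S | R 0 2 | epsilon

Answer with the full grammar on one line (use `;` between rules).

S ::= 2 0 | 2 2 2 | 0 U | 0; R ::= 2 2 | 0 0 0; U ::= 2 0 | 2 2 | S | R 0 2 | 0 2

Nullable nonterminals: {R, U}.
ε ∉ L(G), so no ε-production is kept.
For each production, add variants omitting each subset of nullable occurrences: S → 0 U gives 0 U | 0. U → R 0 2 gives R 0 2 | 0 2.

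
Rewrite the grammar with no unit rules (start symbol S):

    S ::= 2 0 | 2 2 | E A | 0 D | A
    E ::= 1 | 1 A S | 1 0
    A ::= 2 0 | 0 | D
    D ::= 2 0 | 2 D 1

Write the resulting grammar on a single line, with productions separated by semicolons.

S ::= 2 0 | 2 D 1 | 2 2 | E A | 0 D | 0; E ::= 1 | 1 A S | 1 0; A ::= 2 0 | 2 D 1 | 0; D ::= 2 0 | 2 D 1

Unit pairs: A ⇒* {D}; S ⇒* {A, D}.
For every A with A ⇒* B via unit rules, add B's non-unit alternatives to A; then delete every rule of the form X → Y.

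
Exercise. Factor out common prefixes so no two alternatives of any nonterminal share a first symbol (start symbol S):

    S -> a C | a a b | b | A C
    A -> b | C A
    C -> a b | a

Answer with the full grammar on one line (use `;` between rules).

S has alternatives sharing prefix 'a': factor to S → a S' with S' → C | a b.
C has alternatives sharing prefix 'a': factor to C → a C' with C' → b | ε.

S -> b | A C | a S'; A -> b | C A; C -> a C'; S' -> C | a b; C' -> b | ε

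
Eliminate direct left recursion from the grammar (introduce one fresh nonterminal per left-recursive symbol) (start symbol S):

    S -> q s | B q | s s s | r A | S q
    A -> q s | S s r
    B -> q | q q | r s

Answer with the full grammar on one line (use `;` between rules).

S -> q s S' | B q S' | s s s S' | r A S'; A -> q s | S s r; B -> q | q q | r s; S' -> q S' | ε

S is directly left-recursive.
For S: α = {q}, β = {q s, B q, s s s, r A}. Rewrite as S → β S' and S' → α S' | ε.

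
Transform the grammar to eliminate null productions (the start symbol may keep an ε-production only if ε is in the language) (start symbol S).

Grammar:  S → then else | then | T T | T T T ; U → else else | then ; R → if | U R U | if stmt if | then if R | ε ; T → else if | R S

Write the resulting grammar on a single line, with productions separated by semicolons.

S → then else | then | T T | T T T; U → else else | then; R → if | U R U | U U | if stmt if | then if R | then if; T → else if | R S | S

Nullable nonterminals: {R}.
ε ∉ L(G), so no ε-production is kept.
Add the nullable-subset variants: R → U R U gives U R U | U U. R → then if R gives then if R | then if. T → R S gives R S | S.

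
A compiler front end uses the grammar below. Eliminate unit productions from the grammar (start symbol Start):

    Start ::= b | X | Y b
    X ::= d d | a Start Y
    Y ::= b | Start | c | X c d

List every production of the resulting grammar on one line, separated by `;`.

Start ::= b | Y b | d d | a Start Y; X ::= d d | a Start Y; Y ::= b | Y b | d d | a Start Y | c | X c d

Unit pairs: Start ⇒* {X}; Y ⇒* {Start, X}.
For each unit pair (A, B), copy every non-unit production of B to A, then drop all unit productions.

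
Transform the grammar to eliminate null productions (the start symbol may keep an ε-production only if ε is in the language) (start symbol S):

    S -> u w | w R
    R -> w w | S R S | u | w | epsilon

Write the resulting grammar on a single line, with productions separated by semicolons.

S -> u w | w R | w; R -> w w | S R S | S S | u | w

The nullable symbols are {R}.
ε ∉ L(G), so no ε-production is kept.
For each production, add variants omitting each subset of nullable occurrences: S → w R gives w R | w. R → S R S gives S R S | S S.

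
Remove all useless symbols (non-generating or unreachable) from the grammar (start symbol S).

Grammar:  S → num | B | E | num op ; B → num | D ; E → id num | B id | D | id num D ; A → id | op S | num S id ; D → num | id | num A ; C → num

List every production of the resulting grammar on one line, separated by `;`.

S → num | B | E | num op; B → num | D; E → id num | B id | D | id num D; A → id | op S | num S id; D → num | id | num A

Generating nonterminals: {A, B, C, D, E, S}.
Reachable from S after that: {A, B, D, E, S}.
Removed useless symbols: {C} and every production mentioning them.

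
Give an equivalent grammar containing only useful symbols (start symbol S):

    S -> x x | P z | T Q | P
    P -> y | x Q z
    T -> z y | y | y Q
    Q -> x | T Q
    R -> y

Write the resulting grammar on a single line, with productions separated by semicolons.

Generating nonterminals: {P, Q, R, S, T}.
Reachable from S after that: {P, Q, S, T}.
Removed useless symbols: {R} and every production mentioning them.

S -> x x | P z | T Q | P; P -> y | x Q z; T -> z y | y | y Q; Q -> x | T Q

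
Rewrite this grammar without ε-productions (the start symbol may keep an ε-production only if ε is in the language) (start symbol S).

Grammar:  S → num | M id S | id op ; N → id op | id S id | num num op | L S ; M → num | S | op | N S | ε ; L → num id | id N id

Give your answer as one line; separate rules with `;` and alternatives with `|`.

S → num | M id S | id S | id op; N → id op | id S id | num num op | L S; M → num | S | op | N S; L → num id | id N id

The nullable symbols are {M}.
ε ∉ L(G), so no ε-production is kept.
Expand every rule over subsets of its nullable positions: S → M id S gives M id S | id S.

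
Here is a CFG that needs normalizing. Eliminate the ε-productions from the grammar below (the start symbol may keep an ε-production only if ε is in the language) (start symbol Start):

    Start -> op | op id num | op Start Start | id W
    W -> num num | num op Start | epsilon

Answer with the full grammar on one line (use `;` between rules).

Nullable nonterminals: {W}.
ε ∉ L(G), so no ε-production is kept.
Expand every rule over subsets of its nullable positions: Start → id W gives id W | id.

Start -> op | op id num | op Start Start | id W | id; W -> num num | num op Start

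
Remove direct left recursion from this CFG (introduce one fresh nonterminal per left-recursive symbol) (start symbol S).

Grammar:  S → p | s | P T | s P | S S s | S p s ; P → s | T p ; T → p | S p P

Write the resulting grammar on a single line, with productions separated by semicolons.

S → p S' | s S' | P T S' | s P S'; P → s | T p; T → p | S p P; S' → S s S' | p s S' | ε

S is directly left-recursive.
For S: α = {S s, p s}, β = {p, s, P T, s P}. Rewrite as S → β S' and S' → α S' | ε.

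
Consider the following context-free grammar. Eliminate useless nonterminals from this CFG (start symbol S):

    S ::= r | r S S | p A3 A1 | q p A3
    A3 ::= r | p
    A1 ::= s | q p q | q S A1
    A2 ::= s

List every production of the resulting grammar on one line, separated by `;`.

Generating nonterminals: {A1, A2, A3, S}.
Reachable from S after that: {A1, A3, S}.
Removed useless symbols: {A2} and every production mentioning them.

S ::= r | r S S | p A3 A1 | q p A3; A3 ::= r | p; A1 ::= s | q p q | q S A1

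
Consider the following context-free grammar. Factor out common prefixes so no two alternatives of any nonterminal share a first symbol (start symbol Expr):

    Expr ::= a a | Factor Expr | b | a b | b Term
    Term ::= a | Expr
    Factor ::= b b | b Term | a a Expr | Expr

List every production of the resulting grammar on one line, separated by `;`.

Expr ::= Factor Expr | a Expr1 | b Expr2; Term ::= a | Expr; Factor ::= a a Expr | Expr | b Factor1; Expr1 ::= a | b; Expr2 ::= ε | Term; Factor1 ::= b | Term

Expr has alternatives sharing prefix 'a': factor to Expr → a Expr1 with Expr1 → a | b.
Expr has alternatives sharing prefix 'b': factor to Expr → b Expr2 with Expr2 → ε | Term.
Factor has alternatives sharing prefix 'b': factor to Factor → b Factor1 with Factor1 → b | Term.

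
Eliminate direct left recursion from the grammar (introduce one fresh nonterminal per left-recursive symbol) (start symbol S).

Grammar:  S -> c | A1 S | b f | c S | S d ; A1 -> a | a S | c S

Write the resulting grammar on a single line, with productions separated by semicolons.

S -> c S' | A1 S S' | b f S' | c S S'; A1 -> a | a S | c S; S' -> d S' | epsilon

Directly left-recursive nonterminal: S.
For S: α = {d}, β = {c, A1 S, b f, c S}. Rewrite as S → β S' and S' → α S' | ε.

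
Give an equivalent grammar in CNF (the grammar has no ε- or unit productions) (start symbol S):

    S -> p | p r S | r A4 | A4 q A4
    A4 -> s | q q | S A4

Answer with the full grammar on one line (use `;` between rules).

S -> p | X1 Y1 | X2 A4 | A4 Y2; A4 -> s | X3 X3 | S A4; X1 -> p; X2 -> r; X3 -> q; Y1 -> X2 S; Y2 -> X3 A4

Introduce a nonterminal for each terminal appearing in a rule of length ≥ 2: X1 → p, X2 → r, X3 → q.
Binarize each right-hand side of length ≥ 3 by chaining fresh nonterminals (Y1, Y2, …): affected rules were S → X1 X2 S; S → A4 X3 A4.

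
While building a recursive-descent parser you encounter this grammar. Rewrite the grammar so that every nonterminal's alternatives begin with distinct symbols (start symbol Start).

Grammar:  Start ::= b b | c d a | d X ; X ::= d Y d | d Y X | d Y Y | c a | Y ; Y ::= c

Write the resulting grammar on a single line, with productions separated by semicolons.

X has alternatives sharing prefix 'd Y': factor to X → d Y X1 with X1 → d | X | Y.

Start ::= b b | c d a | d X; X ::= c a | Y | d Y X1; Y ::= c; X1 ::= d | X | Y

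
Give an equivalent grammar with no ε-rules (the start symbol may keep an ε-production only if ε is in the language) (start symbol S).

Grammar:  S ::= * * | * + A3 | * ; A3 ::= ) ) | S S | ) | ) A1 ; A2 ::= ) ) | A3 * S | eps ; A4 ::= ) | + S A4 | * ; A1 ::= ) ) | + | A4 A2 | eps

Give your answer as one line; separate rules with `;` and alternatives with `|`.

Nullable set = {A1, A2}.
ε ∉ L(G), so no ε-production is kept.
Add the nullable-subset variants: A1 → A4 A2 gives A4 A2 | A4.

S ::= * * | * + A3 | *; A3 ::= ) ) | S S | ) | ) A1; A2 ::= ) ) | A3 * S; A4 ::= ) | + S A4 | *; A1 ::= ) ) | + | A4 A2 | A4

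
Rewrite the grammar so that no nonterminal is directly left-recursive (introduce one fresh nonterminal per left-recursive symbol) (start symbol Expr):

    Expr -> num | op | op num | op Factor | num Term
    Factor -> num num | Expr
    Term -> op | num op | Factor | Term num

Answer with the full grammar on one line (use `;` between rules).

Left recursion appears on Term.
For Term: α = {num}, β = {op, num op, Factor}. Rewrite as Term → β Term1 and Term1 → α Term1 | ε.

Expr -> num | op | op num | op Factor | num Term; Factor -> num num | Expr; Term -> op Term1 | num op Term1 | Factor Term1; Term1 -> num Term1 | eps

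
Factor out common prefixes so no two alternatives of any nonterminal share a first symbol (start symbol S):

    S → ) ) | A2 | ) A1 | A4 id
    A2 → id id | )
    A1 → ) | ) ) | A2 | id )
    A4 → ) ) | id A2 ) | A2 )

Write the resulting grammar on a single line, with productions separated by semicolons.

S → A2 | A4 id | ) S'; A2 → id id | ); A1 → A2 | id ) | ) A1'; A4 → ) ) | id A2 ) | A2 ); S' → ) | A1; A1' → ε | )

S has alternatives sharing prefix ')': factor to S → ) S' with S' → ) | A1.
A1 has alternatives sharing prefix ')': factor to A1 → ) A1' with A1' → ε | ).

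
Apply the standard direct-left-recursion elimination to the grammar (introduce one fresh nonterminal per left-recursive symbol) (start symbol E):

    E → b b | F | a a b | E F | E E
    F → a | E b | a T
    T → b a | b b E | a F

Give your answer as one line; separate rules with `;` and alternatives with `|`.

Left recursion appears on E.
For E: α = {F, E}, β = {b b, F, a a b}. Rewrite as E → β E' and E' → α E' | ε.

E → b b E' | F E' | a a b E'; F → a | E b | a T; T → b a | b b E | a F; E' → F E' | E E' | ε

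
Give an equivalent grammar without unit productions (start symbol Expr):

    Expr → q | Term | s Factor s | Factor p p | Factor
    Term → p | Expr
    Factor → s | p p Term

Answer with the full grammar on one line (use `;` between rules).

Expr → p | s | p p Term | q | s Factor s | Factor p p; Term → p | s | p p Term | q | s Factor s | Factor p p; Factor → s | p p Term

Unit pairs: Expr ⇒* {Factor, Term}; Term ⇒* {Expr, Factor}.
Replace each nonterminal's rules with the union of the non-unit rules of every nonterminal it unit-derives.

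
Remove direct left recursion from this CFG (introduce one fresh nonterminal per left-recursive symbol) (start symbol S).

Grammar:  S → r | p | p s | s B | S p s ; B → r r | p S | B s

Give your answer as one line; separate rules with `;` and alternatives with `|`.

S → r S' | p S' | p s S' | s B S'; B → r r B' | p S B'; S' → p s S' | ε; B' → s B' | ε

S, B are directly left-recursive.
For S: α = {p s}, β = {r, p, p s, s B}. Rewrite as S → β S' and S' → α S' | ε.
For B: α = {s}, β = {r r, p S}. Rewrite as B → β B' and B' → α B' | ε.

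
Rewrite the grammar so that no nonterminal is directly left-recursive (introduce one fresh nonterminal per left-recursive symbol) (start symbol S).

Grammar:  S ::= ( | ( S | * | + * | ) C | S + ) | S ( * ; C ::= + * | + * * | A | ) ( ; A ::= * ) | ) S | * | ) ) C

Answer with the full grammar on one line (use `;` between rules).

Directly left-recursive nonterminal: S.
For S: α = {+ ), ( *}, β = {(, ( S, *, + *, ) C}. Rewrite as S → β S' and S' → α S' | ε.

S ::= ( S' | ( S S' | * S' | + * S' | ) C S'; C ::= + * | + * * | A | ) (; A ::= * ) | ) S | * | ) ) C; S' ::= + ) S' | ( * S' | ε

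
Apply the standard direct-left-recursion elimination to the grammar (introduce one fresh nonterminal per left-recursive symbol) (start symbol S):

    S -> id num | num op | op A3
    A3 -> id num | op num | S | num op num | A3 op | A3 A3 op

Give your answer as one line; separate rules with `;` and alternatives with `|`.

A3 is directly left-recursive.
For A3: α = {op, A3 op}, β = {id num, op num, S, num op num}. Rewrite as A3 → β A3' and A3' → α A3' | ε.

S -> id num | num op | op A3; A3 -> id num A3' | op num A3' | S A3' | num op num A3'; A3' -> op A3' | A3 op A3' | ε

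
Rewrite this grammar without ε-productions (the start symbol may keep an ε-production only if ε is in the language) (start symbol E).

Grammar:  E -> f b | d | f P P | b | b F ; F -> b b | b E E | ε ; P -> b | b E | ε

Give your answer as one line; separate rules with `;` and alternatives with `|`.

Nullable nonterminals: {F, P}.
ε ∉ L(G), so no ε-production is kept.
For each production, add variants omitting each subset of nullable occurrences: E → f P P gives f P P | f P | f.

E -> f b | d | f P P | f P | f | b | b F; F -> b b | b E E; P -> b | b E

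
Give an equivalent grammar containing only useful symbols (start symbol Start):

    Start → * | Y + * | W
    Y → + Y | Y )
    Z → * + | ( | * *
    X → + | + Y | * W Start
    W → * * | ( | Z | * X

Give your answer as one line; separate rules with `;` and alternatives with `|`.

Start → * | W; Z → * + | ( | * *; X → + | * W Start; W → * * | ( | Z | * X

Generating nonterminals: {Start, W, X, Z}.
Reachable from Start after that: {Start, W, X, Z}.
Removed useless symbols: {Y} and every production mentioning them.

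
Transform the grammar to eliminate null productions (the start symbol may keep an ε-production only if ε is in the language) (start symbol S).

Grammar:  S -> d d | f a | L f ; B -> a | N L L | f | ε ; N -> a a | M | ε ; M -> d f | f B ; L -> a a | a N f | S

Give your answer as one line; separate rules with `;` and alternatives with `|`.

S -> d d | f a | L f; B -> a | N L L | L L | f; N -> a a | M; M -> d f | f B | f; L -> a a | a N f | a f | S

Nullable set = {B, N}.
ε ∉ L(G), so no ε-production is kept.
Add the nullable-subset variants: B → N L L gives N L L | L L. M → f B gives f B | f. L → a N f gives a N f | a f.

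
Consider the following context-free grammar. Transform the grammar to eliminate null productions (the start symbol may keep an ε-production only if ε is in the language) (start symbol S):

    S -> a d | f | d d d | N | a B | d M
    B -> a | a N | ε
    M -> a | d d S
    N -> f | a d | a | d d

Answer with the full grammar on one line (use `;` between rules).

S -> a d | f | d d d | N | a B | a | d M; B -> a | a N; M -> a | d d S; N -> f | a d | a | d d

Nullable nonterminals: {B}.
ε ∉ L(G), so no ε-production is kept.
Expand every rule over subsets of its nullable positions: S → a B gives a B | a.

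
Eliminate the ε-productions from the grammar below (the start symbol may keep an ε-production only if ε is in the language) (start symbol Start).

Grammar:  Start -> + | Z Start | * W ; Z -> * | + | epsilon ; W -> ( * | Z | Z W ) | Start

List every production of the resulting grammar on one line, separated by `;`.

Start -> + | Z Start | * W | *; Z -> * | +; W -> ( * | Z | Z W ) | Z ) | W ) | ) | Start

Nullable set = {W, Z}.
ε ∉ L(G), so no ε-production is kept.
For each production, add variants omitting each subset of nullable occurrences: Start → * W gives * W | *. W → Z W ) gives Z W ) | Z ) | W ) | ).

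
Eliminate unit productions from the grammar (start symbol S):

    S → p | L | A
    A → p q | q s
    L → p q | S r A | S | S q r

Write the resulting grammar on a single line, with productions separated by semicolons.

Unit pairs: L ⇒* {A, S}; S ⇒* {A, L}.
For every A with A ⇒* B via unit rules, add B's non-unit alternatives to A; then delete every rule of the form X → Y.

S → p q | S r A | S q r | p | q s; A → p q | q s; L → p q | S r A | S q r | p | q s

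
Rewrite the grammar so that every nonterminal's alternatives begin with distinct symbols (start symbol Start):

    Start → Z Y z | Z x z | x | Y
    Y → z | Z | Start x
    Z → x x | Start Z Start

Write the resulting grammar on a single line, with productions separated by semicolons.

Start has alternatives sharing prefix 'Z': factor to Start → Z Start1 with Start1 → Y z | x z.

Start → x | Y | Z Start1; Y → z | Z | Start x; Z → x x | Start Z Start; Start1 → Y z | x z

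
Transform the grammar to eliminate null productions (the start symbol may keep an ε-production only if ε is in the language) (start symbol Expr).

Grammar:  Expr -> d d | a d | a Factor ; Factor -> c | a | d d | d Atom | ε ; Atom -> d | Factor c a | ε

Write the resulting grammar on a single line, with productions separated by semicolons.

Expr -> d d | a d | a Factor | a; Factor -> c | a | d d | d Atom | d; Atom -> d | Factor c a | c a

The nullable symbols are {Atom, Factor}.
ε ∉ L(G), so no ε-production is kept.
For each production, add variants omitting each subset of nullable occurrences: Expr → a Factor gives a Factor | a. Factor → d Atom gives d Atom | d. Atom → Factor c a gives Factor c a | c a.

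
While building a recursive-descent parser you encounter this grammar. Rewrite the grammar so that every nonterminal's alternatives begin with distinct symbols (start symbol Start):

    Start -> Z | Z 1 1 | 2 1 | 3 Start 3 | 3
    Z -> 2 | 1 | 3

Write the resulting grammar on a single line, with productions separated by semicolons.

Start -> 2 1 | Z Start1 | 3 Start2; Z -> 2 | 1 | 3; Start1 -> ε | 1 1; Start2 -> Start 3 | ε

Start has alternatives sharing prefix 'Z': factor to Start → Z Start1 with Start1 → ε | 1 1.
Start has alternatives sharing prefix '3': factor to Start → 3 Start2 with Start2 → Start 3 | ε.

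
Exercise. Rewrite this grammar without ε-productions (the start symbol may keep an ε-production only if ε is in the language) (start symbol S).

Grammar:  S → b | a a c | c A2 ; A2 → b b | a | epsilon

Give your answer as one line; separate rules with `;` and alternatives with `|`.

S → b | a a c | c A2 | c; A2 → b b | a

The nullable symbols are {A2}.
ε ∉ L(G), so no ε-production is kept.
For each production, add variants omitting each subset of nullable occurrences: S → c A2 gives c A2 | c.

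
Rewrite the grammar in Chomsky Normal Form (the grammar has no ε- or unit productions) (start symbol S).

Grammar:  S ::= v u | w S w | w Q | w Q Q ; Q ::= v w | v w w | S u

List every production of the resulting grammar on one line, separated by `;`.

Introduce a nonterminal for each terminal appearing in a rule of length ≥ 2: X1 → v, X2 → u, X3 → w.
Binarize each right-hand side of length ≥ 3 by chaining fresh nonterminals (Y1, Y2, …): affected rules were S → X3 S X3; S → X3 Q Q; Q → X1 X3 X3.

S ::= X1 X2 | X3 Y1 | X3 Q | X3 Y2; Q ::= X1 X3 | X1 Y3 | S X2; X1 ::= v; X2 ::= u; X3 ::= w; Y1 ::= S X3; Y2 ::= Q Q; Y3 ::= X3 X3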